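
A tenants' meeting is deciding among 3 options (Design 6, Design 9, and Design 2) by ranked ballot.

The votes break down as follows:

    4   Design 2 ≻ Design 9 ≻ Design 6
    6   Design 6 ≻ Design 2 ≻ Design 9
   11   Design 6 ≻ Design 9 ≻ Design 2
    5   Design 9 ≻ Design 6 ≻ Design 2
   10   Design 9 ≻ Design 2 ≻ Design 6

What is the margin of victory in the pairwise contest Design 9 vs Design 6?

2

Ballots ranking Design 9 above Design 6: 4+5+10 = 19.
Ballots ranking Design 6 above Design 9: 6+11 = 17.
Design 9 wins 19–17, a margin of 2.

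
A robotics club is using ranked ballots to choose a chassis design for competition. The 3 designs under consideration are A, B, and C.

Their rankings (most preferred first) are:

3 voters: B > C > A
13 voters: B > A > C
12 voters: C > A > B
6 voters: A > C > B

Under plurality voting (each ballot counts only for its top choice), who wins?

First-place vote totals:
  A: 6
  B: 16
  C: 12
B has the most first-place votes.

B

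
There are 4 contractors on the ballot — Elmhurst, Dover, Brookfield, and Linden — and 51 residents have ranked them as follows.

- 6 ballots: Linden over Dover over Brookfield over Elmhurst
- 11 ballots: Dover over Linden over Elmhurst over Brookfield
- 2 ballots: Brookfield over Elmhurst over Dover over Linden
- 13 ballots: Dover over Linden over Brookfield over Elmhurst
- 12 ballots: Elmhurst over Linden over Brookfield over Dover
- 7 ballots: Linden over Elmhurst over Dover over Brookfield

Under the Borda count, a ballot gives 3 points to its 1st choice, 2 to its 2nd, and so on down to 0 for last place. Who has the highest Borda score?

Linden

Borda scores:
  Elmhurst: 6·0 + 11·1 + 2·2 + 13·0 + 12·3 + 7·2 = 65
  Dover: 6·2 + 11·3 + 2·1 + 13·3 + 12·0 + 7·1 = 93
  Brookfield: 6·1 + 11·0 + 2·3 + 13·1 + 12·1 + 7·0 = 37
  Linden: 6·3 + 11·2 + 2·0 + 13·2 + 12·2 + 7·3 = 111
Linden has the highest total.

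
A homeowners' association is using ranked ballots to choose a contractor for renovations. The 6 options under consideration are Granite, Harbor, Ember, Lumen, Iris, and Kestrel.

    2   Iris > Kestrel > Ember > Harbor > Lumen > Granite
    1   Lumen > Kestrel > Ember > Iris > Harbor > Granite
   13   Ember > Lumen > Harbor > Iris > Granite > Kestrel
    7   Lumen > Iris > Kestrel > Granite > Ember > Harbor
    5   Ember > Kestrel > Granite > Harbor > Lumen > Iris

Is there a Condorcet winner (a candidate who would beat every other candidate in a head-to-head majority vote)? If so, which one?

Head-to-head results (28 voters total):
Granite vs Harbor: Harbor wins 16–12.
Granite vs Ember: Ember wins 21–7.
Granite vs Lumen: Lumen wins 23–5.
Granite vs Iris: Iris wins 23–5.
Granite vs Kestrel: Kestrel wins 15–13.
Harbor vs Ember: Ember wins 28–0.
Harbor vs Lumen: Lumen wins 21–7.
Harbor vs Iris: Harbor wins 18–10.
Harbor vs Kestrel: Kestrel wins 15–13.
Ember vs Lumen: Ember wins 20–8.
Ember vs Iris: Ember wins 19–9.
Ember vs Kestrel: Ember wins 18–10.
Lumen vs Iris: Lumen wins 26–2.
Lumen vs Kestrel: Lumen wins 21–7.
Iris vs Kestrel: Iris wins 22–6.
Ember beats each rival — Granite (21–7), Harbor (28–0), Lumen (20–8), Iris (19–9), Kestrel (18–10) — so Ember is the Condorcet winner.

Ember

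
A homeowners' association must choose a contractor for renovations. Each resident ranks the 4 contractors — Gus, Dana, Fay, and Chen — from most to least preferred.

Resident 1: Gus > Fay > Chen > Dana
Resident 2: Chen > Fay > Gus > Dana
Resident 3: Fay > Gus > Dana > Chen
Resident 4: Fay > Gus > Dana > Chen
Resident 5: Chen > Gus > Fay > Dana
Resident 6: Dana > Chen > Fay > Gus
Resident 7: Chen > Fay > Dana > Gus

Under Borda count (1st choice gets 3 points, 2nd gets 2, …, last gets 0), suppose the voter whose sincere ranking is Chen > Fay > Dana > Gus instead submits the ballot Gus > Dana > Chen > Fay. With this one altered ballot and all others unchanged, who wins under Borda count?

Borda totals with the altered ballot: Gus 13, Dana 7, Fay 12, Chen 10.
The switch changes the winner from Fay to Gus.

Gus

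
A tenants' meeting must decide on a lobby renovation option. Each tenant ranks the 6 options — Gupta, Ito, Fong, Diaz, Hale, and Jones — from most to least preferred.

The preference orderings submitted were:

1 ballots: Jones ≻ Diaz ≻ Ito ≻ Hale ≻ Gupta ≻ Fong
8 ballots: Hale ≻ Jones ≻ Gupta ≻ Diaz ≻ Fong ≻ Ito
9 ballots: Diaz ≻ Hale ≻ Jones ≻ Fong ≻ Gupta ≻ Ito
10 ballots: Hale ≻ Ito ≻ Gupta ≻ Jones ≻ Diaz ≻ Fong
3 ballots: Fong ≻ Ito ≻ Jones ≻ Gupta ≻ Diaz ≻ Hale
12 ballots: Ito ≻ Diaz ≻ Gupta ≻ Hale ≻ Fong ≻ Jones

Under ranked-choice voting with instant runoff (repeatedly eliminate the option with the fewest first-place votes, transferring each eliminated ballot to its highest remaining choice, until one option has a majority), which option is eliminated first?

Round 1: Hale 18, Ito 12, Diaz 9, Fong 3, Jones 1, Gupta 0. Gupta has the fewest and is eliminated.
Round 2: Hale 18, Ito 12, Diaz 9, Fong 3, Jones 1. Jones has the fewest and is eliminated.
Round 3: Hale 18, Ito 12, Diaz 10, Fong 3. Fong has the fewest and is eliminated.
Round 4: Hale 18, Ito 15, Diaz 10. Diaz has the fewest and is eliminated.
Round 5: Hale 27, Ito 16. Hale has a majority.

Gupta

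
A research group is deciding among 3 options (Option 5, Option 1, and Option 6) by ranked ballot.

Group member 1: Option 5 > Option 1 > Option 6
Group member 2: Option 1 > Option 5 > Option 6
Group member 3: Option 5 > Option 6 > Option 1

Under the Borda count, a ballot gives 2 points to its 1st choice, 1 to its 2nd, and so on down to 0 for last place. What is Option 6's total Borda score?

Borda scores:
  Option 5: 2 + 1 + 2 = 5
  Option 1: 1 + 2 + 0 = 3
  Option 6: 0 + 0 + 1 = 1

1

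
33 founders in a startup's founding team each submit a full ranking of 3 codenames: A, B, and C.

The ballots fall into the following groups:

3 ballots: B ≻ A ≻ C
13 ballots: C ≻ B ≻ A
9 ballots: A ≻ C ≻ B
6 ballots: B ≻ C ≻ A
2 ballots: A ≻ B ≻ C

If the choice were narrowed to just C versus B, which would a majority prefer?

Ballots ranking C above B: 13+9 = 22.
Ballots ranking B above C: 3+6+2 = 11.
C wins the head-to-head, 22–11.

C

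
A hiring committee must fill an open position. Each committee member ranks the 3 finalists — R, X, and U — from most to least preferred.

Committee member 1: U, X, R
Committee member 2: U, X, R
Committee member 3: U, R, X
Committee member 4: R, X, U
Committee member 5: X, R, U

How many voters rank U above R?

3

Ballots ranking U above R: 3.
Ballots ranking R above U: 2.
So 3 of 5 voters prefer U to R.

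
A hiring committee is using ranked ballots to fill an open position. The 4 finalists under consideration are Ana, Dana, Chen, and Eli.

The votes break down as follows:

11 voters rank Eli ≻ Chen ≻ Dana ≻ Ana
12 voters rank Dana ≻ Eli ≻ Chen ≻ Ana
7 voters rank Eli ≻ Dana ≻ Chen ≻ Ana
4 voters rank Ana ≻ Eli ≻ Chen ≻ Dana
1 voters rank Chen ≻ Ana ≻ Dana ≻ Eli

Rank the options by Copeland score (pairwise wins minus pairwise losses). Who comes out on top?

Pairwise results:
  Ana vs Dana: Dana wins 30–5.
  Ana vs Chen: Chen wins 31–4.
  Ana vs Eli: Eli wins 30–5.
  Dana vs Chen: Dana wins 19–16.
  Dana vs Eli: Eli wins 22–13.
  Chen vs Eli: Eli wins 34–1.
Copeland scores (wins − losses):
  Ana: 0 − 3 = -3
  Dana: 2 − 1 = 1
  Chen: 1 − 2 = -1
  Eli: 3 − 0 = 3
Eli has the best Copeland score.

Eli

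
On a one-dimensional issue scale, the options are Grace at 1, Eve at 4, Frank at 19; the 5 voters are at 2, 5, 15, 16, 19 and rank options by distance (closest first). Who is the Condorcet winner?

With single-peaked preferences on a line, the Condorcet winner is the candidate closest to the median voter.
The median voter (position 15) is closest to Frank at 19.
Check: Frank vs Grace — voters closer to Frank: 3 of 5.

Frank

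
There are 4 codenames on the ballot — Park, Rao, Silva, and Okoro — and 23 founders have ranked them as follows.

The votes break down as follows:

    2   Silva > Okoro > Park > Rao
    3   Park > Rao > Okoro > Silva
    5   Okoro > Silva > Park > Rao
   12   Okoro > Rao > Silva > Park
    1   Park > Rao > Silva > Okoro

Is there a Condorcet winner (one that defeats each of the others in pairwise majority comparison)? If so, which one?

Head-to-head results (23 voters total):
Park vs Rao: Rao wins 12–11.
Park vs Silva: Silva wins 19–4.
Park vs Okoro: Okoro wins 19–4.
Rao vs Silva: Rao wins 16–7.
Rao vs Okoro: Okoro wins 19–4.
Silva vs Okoro: Okoro wins 20–3.
Okoro beats each rival — Park (19–4), Rao (19–4), Silva (20–3) — so Okoro is the Condorcet winner.

Okoro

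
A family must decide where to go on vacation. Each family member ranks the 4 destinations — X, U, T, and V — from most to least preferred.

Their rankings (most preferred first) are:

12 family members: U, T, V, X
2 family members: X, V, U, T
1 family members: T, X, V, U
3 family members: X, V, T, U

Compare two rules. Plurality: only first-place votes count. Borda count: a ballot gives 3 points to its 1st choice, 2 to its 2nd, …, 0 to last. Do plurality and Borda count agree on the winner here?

Yes

Plurality first-place counts: X 5, U 12, T 1, V 0 → U.
Borda totals: X 17, U 38, T 30, V 23 → U.
The two rules agree on U.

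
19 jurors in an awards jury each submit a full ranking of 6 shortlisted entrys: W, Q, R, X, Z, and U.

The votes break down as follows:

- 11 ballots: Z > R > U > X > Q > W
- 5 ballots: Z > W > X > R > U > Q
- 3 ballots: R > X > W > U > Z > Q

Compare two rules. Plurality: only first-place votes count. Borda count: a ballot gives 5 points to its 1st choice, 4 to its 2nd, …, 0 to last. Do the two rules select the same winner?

Plurality first-place counts: W 0, Q 0, R 3, X 0, Z 16, U 0 → Z.
Borda totals: W 29, Q 11, R 69, X 49, Z 83, U 44 → Z.
The two rules agree on Z.

Yes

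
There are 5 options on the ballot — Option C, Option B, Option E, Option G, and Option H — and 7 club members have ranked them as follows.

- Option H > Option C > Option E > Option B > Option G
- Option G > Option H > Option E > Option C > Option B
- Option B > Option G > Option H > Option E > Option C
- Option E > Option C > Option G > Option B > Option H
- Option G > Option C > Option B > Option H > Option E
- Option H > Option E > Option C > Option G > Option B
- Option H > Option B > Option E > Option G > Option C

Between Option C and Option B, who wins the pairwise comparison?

Option C

Ballots ranking Option C above Option B: 5.
Ballots ranking Option B above Option C: 2.
Option C wins the head-to-head, 5–2.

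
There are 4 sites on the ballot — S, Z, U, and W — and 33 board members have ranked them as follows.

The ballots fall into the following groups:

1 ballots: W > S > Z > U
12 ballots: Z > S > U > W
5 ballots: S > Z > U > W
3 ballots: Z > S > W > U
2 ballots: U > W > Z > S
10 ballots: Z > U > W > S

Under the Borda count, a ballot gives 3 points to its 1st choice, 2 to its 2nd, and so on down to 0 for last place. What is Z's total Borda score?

Borda scores:
  S: 2 + 12·2 + 5·3 + 3·2 + 2·0 + 10·0 = 47
  Z: 1 + 12·3 + 5·2 + 3·3 + 2·1 + 10·3 = 88
  U: 0 + 12·1 + 5·1 + 3·0 + 2·3 + 10·2 = 43
  W: 3 + 12·0 + 5·0 + 3·1 + 2·2 + 10·1 = 20

88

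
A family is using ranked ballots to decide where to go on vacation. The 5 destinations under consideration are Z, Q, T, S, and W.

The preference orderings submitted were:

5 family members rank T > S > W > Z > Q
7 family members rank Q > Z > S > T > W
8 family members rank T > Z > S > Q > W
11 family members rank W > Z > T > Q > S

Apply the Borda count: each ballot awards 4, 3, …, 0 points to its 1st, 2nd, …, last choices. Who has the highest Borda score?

Z

Borda scores:
  Z: 5·1 + 7·3 + 8·3 + 11·3 = 83
  Q: 5·0 + 7·4 + 8·1 + 11·1 = 47
  T: 5·4 + 7·1 + 8·4 + 11·2 = 81
  S: 5·3 + 7·2 + 8·2 + 11·0 = 45
  W: 5·2 + 7·0 + 8·0 + 11·4 = 54
Z has the highest total.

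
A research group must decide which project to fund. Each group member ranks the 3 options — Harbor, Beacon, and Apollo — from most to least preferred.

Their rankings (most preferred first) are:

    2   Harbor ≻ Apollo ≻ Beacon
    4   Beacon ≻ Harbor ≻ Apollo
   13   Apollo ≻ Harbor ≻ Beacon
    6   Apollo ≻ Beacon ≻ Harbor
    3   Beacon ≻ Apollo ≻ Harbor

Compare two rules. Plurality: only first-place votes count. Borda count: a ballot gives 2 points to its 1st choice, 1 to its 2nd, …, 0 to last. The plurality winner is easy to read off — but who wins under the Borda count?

Apollo

Plurality first-place counts: Harbor 2, Beacon 7, Apollo 19 → Apollo.
Borda totals: Harbor 21, Beacon 20, Apollo 43 → Apollo.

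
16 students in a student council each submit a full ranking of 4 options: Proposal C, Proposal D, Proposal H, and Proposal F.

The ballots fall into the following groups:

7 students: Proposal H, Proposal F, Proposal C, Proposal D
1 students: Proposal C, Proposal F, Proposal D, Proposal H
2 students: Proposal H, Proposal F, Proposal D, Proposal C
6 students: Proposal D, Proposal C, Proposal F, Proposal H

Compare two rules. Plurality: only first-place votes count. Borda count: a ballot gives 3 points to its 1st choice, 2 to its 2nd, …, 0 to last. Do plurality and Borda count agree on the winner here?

Plurality first-place counts: Proposal C 1, Proposal D 6, Proposal H 9, Proposal F 0 → Proposal H.
Borda totals: Proposal C 22, Proposal D 21, Proposal H 27, Proposal F 26 → Proposal H.
The two rules agree on Proposal H.

Yes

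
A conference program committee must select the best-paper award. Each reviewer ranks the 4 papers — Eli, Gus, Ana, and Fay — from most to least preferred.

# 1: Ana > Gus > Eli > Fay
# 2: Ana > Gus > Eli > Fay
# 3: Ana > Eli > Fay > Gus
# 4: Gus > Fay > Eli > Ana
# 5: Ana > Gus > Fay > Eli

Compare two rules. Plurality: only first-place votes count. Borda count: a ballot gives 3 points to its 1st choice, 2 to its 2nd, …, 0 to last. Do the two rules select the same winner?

Plurality first-place counts: Eli 0, Gus 1, Ana 4, Fay 0 → Ana.
Borda totals: Eli 5, Gus 9, Ana 12, Fay 4 → Ana.
The two rules agree on Ana.

Yes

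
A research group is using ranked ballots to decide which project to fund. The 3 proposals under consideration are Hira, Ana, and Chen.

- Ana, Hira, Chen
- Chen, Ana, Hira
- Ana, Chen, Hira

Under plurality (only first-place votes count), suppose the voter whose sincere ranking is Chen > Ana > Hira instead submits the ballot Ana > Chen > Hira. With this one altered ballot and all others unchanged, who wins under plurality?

First-place totals with the altered ballot: Hira 0, Ana 3, Chen 0.
The winner is unchanged: still Ana.

Ana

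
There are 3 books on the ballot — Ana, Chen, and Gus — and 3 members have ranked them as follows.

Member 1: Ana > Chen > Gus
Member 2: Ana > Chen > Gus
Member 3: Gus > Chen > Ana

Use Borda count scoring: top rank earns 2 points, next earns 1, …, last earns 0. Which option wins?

Borda scores:
  Ana: 2 + 2 + 0 = 4
  Chen: 1 + 1 + 1 = 3
  Gus: 0 + 0 + 2 = 2
Ana has the highest total.

Ana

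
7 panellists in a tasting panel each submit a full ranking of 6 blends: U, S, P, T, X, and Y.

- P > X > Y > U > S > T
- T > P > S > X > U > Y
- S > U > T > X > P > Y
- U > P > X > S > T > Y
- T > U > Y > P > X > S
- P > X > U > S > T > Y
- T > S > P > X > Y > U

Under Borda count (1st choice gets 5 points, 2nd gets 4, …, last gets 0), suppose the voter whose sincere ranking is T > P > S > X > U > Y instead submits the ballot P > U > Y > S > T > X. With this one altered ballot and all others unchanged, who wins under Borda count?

Borda totals with the altered ballot: U 22, S 16, P 25, T 16, X 16, Y 10.
The winner is unchanged: still P.

P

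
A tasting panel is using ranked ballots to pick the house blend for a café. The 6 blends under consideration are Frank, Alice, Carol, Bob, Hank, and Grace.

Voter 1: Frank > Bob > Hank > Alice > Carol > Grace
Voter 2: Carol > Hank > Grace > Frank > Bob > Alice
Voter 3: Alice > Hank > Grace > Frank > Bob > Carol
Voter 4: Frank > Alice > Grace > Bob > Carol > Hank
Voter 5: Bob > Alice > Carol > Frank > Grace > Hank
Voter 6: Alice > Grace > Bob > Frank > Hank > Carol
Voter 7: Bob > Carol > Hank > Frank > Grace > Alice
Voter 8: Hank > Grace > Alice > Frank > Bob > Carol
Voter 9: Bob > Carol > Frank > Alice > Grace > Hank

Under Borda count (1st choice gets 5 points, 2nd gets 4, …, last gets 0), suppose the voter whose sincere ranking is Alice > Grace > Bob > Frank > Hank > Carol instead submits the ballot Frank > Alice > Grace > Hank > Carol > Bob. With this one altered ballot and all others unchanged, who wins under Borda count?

Frank

Borda totals with the altered ballot: Frank 28, Alice 24, Carol 19, Bob 24, Hank 21, Grace 19.
The switch changes the winner from Bob to Frank.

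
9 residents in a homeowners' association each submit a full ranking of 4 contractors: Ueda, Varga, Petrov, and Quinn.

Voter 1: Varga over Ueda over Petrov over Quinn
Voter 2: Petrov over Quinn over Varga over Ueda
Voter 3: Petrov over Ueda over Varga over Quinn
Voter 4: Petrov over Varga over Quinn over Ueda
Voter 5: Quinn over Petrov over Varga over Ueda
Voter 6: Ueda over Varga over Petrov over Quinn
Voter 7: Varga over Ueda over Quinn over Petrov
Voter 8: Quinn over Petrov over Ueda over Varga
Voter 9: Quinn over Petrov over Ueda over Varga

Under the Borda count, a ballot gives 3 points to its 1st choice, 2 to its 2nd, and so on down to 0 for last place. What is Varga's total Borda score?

Borda scores:
  Ueda: 2 + 0 + 2 + 0 + 0 + 3 + 2 + 1 + 1 = 11
  Varga: 3 + 1 + 1 + 2 + 1 + 2 + 3 + 0 + 0 = 13
  Petrov: 1 + 3 + 3 + 3 + 2 + 1 + 0 + 2 + 2 = 17
  Quinn: 0 + 2 + 0 + 1 + 3 + 0 + 1 + 3 + 3 = 13

13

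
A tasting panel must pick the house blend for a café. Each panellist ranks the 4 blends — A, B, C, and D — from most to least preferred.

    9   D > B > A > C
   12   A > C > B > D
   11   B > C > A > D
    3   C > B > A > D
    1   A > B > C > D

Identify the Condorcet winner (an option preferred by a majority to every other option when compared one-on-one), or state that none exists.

B

Head-to-head results (36 voters total):
A vs B: B wins 23–13.
A vs C: A wins 22–14.
A vs D: A wins 27–9.
B vs C: B wins 21–15.
B vs D: B wins 27–9.
C vs D: C wins 27–9.
B beats each rival — A (23–13), C (21–15), D (27–9) — so B is the Condorcet winner.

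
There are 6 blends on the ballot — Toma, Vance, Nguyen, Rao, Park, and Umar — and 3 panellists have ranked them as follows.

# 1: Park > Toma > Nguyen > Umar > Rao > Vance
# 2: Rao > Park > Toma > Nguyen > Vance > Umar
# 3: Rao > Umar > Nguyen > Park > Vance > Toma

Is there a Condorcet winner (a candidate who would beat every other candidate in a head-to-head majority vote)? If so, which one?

Head-to-head results (3 voters total):
Toma vs Vance: Toma wins 2–1.
Toma vs Nguyen: Toma wins 2–1.
Toma vs Rao: Rao wins 2–1.
Toma vs Park: Park wins 3–0.
Toma vs Umar: Toma wins 2–1.
Vance vs Nguyen: Nguyen wins 3–0.
Vance vs Rao: Rao wins 3–0.
Vance vs Park: Park wins 3–0.
Vance vs Umar: Umar wins 2–1.
Nguyen vs Rao: Rao wins 2–1.
Nguyen vs Park: Park wins 2–1.
Nguyen vs Umar: Nguyen wins 2–1.
Rao vs Park: Rao wins 2–1.
Rao vs Umar: Rao wins 2–1.
Park vs Umar: Park wins 2–1.
Rao beats each rival — Toma (2–1), Vance (3–0), Nguyen (2–1), Park (2–1), Umar (2–1) — so Rao is the Condorcet winner.

Rao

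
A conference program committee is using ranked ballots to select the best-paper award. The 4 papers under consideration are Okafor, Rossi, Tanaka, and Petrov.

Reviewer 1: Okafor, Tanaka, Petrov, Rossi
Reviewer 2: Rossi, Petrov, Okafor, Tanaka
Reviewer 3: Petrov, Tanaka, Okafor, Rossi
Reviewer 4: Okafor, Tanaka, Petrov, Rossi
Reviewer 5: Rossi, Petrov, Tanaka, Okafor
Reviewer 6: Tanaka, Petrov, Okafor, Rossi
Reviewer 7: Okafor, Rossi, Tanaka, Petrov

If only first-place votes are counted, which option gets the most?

First-place vote totals:
  Okafor: 3
  Rossi: 2
  Tanaka: 1
  Petrov: 1
Okafor has the most first-place votes.

Okafor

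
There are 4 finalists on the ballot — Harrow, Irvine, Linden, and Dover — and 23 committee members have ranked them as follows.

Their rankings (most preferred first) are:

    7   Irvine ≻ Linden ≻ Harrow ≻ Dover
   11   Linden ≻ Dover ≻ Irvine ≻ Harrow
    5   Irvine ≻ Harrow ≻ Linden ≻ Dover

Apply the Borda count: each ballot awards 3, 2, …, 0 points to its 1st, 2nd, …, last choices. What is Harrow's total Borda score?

17

Borda scores:
  Harrow: 7·1 + 11·0 + 5·2 = 17
  Irvine: 7·3 + 11·1 + 5·3 = 47
  Linden: 7·2 + 11·3 + 5·1 = 52
  Dover: 7·0 + 11·2 + 5·0 = 22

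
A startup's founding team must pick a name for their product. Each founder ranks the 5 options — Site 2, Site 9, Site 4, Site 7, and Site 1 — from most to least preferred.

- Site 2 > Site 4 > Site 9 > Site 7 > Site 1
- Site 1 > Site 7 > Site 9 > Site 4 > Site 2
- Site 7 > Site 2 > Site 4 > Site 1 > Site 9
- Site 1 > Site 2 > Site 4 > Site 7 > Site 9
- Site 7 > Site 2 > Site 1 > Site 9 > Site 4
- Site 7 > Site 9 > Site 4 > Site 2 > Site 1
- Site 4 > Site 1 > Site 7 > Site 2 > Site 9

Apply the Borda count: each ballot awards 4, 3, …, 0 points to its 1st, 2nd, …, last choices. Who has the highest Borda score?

Site 7

Borda scores:
  Site 2: 4 + 0 + 3 + 3 + 3 + 1 + 1 = 15
  Site 9: 2 + 2 + 0 + 0 + 1 + 3 + 0 = 8
  Site 4: 3 + 1 + 2 + 2 + 0 + 2 + 4 = 14
  Site 7: 1 + 3 + 4 + 1 + 4 + 4 + 2 = 19
  Site 1: 0 + 4 + 1 + 4 + 2 + 0 + 3 = 14
Site 7 has the highest total.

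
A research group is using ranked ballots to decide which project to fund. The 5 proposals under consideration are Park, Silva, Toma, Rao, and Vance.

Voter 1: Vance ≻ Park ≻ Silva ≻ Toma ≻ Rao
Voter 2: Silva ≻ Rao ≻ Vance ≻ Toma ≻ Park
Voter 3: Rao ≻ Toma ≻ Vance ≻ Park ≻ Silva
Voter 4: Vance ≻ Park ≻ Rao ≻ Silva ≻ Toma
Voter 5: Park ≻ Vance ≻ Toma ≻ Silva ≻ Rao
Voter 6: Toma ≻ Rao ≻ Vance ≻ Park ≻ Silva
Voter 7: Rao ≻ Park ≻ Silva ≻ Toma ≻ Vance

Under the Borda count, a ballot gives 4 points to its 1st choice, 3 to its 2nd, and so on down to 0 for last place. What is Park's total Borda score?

15

Borda scores:
  Park: 3 + 0 + 1 + 3 + 4 + 1 + 3 = 15
  Silva: 2 + 4 + 0 + 1 + 1 + 0 + 2 = 10
  Toma: 1 + 1 + 3 + 0 + 2 + 4 + 1 = 12
  Rao: 0 + 3 + 4 + 2 + 0 + 3 + 4 = 16
  Vance: 4 + 2 + 2 + 4 + 3 + 2 + 0 = 17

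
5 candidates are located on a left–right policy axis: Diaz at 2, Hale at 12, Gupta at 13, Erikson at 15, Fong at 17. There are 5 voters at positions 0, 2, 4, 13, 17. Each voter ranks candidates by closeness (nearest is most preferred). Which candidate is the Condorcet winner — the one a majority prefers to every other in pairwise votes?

With single-peaked preferences on a line, the Condorcet winner is the candidate closest to the median voter.
The median voter (position 4) is closest to Diaz at 2.
Check: Diaz vs Fong — voters closer to Diaz: 3 of 5.

Diaz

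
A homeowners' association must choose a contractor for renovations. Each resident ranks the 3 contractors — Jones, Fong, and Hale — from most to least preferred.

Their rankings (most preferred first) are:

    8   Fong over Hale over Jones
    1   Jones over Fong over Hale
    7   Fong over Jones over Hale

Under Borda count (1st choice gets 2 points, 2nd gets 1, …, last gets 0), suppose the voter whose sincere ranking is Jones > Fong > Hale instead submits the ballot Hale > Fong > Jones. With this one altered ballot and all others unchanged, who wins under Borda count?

Fong

Borda totals with the altered ballot: Jones 7, Fong 31, Hale 10.
The winner is unchanged: still Fong.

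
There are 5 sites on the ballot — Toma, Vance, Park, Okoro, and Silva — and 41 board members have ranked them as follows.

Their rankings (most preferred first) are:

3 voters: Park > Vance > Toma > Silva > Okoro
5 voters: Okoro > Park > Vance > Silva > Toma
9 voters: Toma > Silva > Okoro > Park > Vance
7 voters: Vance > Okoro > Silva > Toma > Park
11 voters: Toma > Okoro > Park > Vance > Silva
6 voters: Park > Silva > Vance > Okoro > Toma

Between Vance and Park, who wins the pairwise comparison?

Ballots ranking Vance above Park: 7.
Ballots ranking Park above Vance: 3+5+9+11+6 = 34.
Park wins the head-to-head, 34–7.

Park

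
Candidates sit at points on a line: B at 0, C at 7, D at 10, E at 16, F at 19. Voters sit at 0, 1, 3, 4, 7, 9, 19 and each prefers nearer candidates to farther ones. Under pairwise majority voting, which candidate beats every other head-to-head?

C

With single-peaked preferences on a line, the Condorcet winner is the candidate closest to the median voter.
The median voter (position 4) is closest to C at 7.
Check: C vs E — voters closer to C: 6 of 7.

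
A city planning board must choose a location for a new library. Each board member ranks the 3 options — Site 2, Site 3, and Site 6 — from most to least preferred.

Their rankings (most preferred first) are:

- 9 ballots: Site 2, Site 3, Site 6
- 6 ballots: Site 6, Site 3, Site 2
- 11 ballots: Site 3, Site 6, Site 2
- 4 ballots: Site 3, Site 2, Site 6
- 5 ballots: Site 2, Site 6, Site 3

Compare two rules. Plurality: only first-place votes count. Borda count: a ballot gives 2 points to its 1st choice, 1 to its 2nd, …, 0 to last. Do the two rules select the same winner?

Plurality first-place counts: Site 2 14, Site 3 15, Site 6 6 → Site 3.
Borda totals: Site 2 32, Site 3 45, Site 6 28 → Site 3.
The two rules agree on Site 3.

Yes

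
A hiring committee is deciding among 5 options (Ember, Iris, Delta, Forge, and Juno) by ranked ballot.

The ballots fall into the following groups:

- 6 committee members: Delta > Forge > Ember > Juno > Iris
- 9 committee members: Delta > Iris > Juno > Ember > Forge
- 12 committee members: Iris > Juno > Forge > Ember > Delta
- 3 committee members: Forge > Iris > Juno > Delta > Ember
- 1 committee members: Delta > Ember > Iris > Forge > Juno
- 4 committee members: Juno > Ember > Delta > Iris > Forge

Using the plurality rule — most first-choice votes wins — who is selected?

First-place vote totals:
  Ember: 0
  Iris: 12
  Delta: 16
  Forge: 3
  Juno: 4
Delta has the most first-place votes.

Delta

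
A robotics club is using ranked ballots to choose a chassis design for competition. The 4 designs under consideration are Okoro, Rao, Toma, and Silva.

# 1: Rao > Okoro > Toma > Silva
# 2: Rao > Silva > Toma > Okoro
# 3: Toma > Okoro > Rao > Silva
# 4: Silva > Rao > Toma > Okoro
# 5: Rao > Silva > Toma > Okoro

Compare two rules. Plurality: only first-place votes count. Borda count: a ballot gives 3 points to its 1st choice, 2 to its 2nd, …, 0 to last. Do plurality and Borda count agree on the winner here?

Plurality first-place counts: Okoro 0, Rao 3, Toma 1, Silva 1 → Rao.
Borda totals: Okoro 4, Rao 12, Toma 7, Silva 7 → Rao.
The two rules agree on Rao.

Yes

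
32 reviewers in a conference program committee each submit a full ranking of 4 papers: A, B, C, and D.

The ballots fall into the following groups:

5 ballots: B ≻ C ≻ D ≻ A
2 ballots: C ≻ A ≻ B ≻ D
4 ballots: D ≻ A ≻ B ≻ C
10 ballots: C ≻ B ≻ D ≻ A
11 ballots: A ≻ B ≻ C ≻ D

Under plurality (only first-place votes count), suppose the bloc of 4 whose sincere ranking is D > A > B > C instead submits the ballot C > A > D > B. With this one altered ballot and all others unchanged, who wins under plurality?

First-place totals with the altered ballot: A 11, B 5, C 16, D 0.
The winner is unchanged: still C.

C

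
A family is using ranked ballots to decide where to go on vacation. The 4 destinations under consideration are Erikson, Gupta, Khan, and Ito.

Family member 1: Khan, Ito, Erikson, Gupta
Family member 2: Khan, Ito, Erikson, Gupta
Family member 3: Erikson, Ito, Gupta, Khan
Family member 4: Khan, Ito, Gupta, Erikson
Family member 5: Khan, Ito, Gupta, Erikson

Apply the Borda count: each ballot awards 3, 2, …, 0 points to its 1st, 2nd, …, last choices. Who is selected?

Borda scores:
  Erikson: 1 + 1 + 3 + 0 + 0 = 5
  Gupta: 0 + 0 + 1 + 1 + 1 = 3
  Khan: 3 + 3 + 0 + 3 + 3 = 12
  Ito: 2 + 2 + 2 + 2 + 2 = 10
Khan has the highest total.

Khan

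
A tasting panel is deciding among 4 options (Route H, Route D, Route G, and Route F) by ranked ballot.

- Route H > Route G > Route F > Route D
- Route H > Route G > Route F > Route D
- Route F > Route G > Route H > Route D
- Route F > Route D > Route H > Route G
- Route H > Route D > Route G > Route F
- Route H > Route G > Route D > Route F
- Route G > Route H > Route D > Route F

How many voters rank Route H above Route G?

Ballots ranking Route H above Route G: 5.
Ballots ranking Route G above Route H: 2.
So 5 of 7 voters prefer Route H to Route G.

5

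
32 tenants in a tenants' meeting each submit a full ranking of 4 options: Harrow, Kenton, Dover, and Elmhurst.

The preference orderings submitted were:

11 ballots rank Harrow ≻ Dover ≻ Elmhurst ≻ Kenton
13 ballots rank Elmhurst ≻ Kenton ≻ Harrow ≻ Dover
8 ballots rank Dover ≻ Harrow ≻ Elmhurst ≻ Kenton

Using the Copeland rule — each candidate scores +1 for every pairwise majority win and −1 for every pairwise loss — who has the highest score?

Harrow

Pairwise results:
  Harrow vs Kenton: Harrow wins 19–13.
  Harrow vs Dover: Harrow wins 24–8.
  Harrow vs Elmhurst: Harrow wins 19–13.
  Kenton vs Dover: Dover wins 19–13.
  Kenton vs Elmhurst: Elmhurst wins 32–0.
  Dover vs Elmhurst: Dover wins 19–13.
Copeland scores (wins − losses):
  Harrow: 3 − 0 = 3
  Kenton: 0 − 3 = -3
  Dover: 2 − 1 = 1
  Elmhurst: 1 − 2 = -1
Harrow has the best Copeland score.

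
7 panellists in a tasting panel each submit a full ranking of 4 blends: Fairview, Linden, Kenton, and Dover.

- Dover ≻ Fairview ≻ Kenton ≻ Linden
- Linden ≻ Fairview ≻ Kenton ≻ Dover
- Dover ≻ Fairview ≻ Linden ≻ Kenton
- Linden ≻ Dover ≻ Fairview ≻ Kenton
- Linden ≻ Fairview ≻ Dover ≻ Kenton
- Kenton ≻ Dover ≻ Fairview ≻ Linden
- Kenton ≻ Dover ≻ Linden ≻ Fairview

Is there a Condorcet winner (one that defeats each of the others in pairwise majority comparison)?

Head-to-head results (7 voters total):
Fairview vs Linden: Linden wins 4–3.
Fairview vs Kenton: Fairview wins 5–2.
Fairview vs Dover: Dover wins 5–2.
Linden vs Kenton: Linden wins 4–3.
Linden vs Dover: Dover wins 4–3.
Kenton vs Dover: Dover wins 4–3.
Dover beats each rival — Fairview (5–2), Linden (4–3), Kenton (4–3) — so Dover is the Condorcet winner.

Yes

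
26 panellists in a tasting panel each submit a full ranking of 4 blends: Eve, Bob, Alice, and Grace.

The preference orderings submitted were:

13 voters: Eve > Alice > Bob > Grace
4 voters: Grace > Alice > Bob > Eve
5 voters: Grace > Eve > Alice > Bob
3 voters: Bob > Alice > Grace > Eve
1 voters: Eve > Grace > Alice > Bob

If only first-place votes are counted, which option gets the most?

First-place vote totals:
  Eve: 14
  Bob: 3
  Alice: 0
  Grace: 9
Eve has the most first-place votes.

Eve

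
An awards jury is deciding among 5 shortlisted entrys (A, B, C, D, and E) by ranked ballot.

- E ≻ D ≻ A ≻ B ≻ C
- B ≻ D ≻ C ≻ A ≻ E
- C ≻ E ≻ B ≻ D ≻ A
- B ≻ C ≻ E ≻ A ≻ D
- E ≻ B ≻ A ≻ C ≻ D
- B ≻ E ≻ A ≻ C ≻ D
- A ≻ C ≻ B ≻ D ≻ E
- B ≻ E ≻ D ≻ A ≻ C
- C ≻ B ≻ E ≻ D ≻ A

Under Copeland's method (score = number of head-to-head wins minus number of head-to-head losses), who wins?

B

Pairwise results:
  A vs B: B wins 7–2.
  A vs C: A wins 5–4.
  A vs D: D wins 5–4.
  A vs E: E wins 7–2.
  B vs C: B wins 6–3.
  B vs D: B wins 8–1.
  B vs E: B wins 6–3.
  C vs D: C wins 6–3.
  C vs E: C wins 5–4.
  D vs E: E wins 7–2.
Copeland scores (wins − losses):
  A: 1 − 3 = -2
  B: 4 − 0 = 4
  C: 2 − 2 = 0
  D: 1 − 3 = -2
  E: 2 − 2 = 0
B has the best Copeland score.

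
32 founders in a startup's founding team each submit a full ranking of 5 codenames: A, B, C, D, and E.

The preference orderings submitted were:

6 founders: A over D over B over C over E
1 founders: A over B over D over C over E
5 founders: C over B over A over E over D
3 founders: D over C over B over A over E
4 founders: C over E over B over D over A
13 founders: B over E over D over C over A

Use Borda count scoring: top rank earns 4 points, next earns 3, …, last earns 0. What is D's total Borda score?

Borda scores:
  A: 6·4 + 4 + 5·2 + 3·1 + 4·0 + 13·0 = 41
  B: 6·2 + 3 + 5·3 + 3·2 + 4·2 + 13·4 = 96
  C: 6·1 + 1 + 5·4 + 3·3 + 4·4 + 13·1 = 65
  D: 6·3 + 2 + 5·0 + 3·4 + 4·1 + 13·2 = 62
  E: 6·0 + 0 + 5·1 + 3·0 + 4·3 + 13·3 = 56

62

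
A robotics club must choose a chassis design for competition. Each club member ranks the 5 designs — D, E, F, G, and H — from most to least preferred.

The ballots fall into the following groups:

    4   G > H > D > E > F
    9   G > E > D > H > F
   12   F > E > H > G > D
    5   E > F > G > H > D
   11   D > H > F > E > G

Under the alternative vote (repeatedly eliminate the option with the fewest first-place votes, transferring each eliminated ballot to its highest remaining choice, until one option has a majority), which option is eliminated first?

H

Round 1: G 13, F 12, D 11, E 5, H 0. H has the fewest and is eliminated.
Round 2: G 13, F 12, D 11, E 5. E has the fewest and is eliminated.
Round 3: F 17, G 13, D 11. D has the fewest and is eliminated.
Round 4: F 28, G 13. F has a majority.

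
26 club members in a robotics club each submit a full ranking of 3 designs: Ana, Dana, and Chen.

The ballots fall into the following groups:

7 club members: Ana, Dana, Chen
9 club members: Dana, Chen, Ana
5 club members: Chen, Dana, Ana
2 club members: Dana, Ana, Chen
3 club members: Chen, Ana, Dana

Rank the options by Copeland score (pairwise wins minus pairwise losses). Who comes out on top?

Dana

Pairwise results:
  Ana vs Dana: Dana wins 16–10.
  Ana vs Chen: Chen wins 17–9.
  Dana vs Chen: Dana wins 18–8.
Copeland scores (wins − losses):
  Ana: 0 − 2 = -2
  Dana: 2 − 0 = 2
  Chen: 1 − 1 = 0
Dana has the best Copeland score.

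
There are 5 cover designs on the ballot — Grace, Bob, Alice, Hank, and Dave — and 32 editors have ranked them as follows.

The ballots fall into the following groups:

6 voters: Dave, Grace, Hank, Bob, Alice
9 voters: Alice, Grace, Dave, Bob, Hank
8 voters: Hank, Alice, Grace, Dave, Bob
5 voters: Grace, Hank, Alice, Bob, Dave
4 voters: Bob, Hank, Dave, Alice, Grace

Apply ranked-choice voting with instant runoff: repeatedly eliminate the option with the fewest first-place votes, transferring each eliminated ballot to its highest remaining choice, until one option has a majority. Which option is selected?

Hank

Round 1: Alice 9, Hank 8, Dave 6, Grace 5, Bob 4. Bob has the fewest and is eliminated.
Round 2: Hank 12, Alice 9, Dave 6, Grace 5. Grace has the fewest and is eliminated.
Round 3: Hank 17, Alice 9, Dave 6. Hank has a majority.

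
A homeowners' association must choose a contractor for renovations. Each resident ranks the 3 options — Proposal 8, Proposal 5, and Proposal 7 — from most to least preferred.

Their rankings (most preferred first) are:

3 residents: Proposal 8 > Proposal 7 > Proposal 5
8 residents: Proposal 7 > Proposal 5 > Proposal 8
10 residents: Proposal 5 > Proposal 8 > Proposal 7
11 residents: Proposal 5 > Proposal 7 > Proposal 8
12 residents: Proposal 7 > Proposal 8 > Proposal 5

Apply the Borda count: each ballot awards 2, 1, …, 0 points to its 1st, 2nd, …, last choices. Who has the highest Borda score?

Borda scores:
  Proposal 8: 3·2 + 8·0 + 10·1 + 11·0 + 12·1 = 28
  Proposal 5: 3·0 + 8·1 + 10·2 + 11·2 + 12·0 = 50
  Proposal 7: 3·1 + 8·2 + 10·0 + 11·1 + 12·2 = 54
Proposal 7 has the highest total.

Proposal 7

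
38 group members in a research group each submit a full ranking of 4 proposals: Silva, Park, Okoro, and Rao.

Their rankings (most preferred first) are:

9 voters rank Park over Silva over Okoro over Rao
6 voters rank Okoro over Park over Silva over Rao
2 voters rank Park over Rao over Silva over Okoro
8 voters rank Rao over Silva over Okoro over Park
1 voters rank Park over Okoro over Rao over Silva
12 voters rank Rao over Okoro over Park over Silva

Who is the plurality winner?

Rao

First-place vote totals:
  Silva: 0
  Park: 12
  Okoro: 6
  Rao: 20
Rao has the most first-place votes.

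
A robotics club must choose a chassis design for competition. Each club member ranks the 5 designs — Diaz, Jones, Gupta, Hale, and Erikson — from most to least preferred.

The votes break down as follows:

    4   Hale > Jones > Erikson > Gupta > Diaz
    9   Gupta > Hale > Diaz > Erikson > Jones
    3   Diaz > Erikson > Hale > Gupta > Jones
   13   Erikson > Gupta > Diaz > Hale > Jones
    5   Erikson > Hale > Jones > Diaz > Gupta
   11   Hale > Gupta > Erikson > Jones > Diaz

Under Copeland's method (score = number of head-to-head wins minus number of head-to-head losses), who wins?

Hale

Pairwise results:
  Diaz vs Jones: Diaz wins 25–20.
  Diaz vs Gupta: Gupta wins 37–8.
  Diaz vs Hale: Hale wins 29–16.
  Diaz vs Erikson: Erikson wins 33–12.
  Jones vs Gupta: Gupta wins 36–9.
  Jones vs Hale: Hale wins 45–0.
  Jones vs Erikson: Erikson wins 41–4.
  Gupta vs Hale: Hale wins 23–22.
  Gupta vs Erikson: Erikson wins 25–20.
  Hale vs Erikson: Hale wins 24–21.
Copeland scores (wins − losses):
  Diaz: 1 − 3 = -2
  Jones: 0 − 4 = -4
  Gupta: 2 − 2 = 0
  Hale: 4 − 0 = 4
  Erikson: 3 − 1 = 2
Hale has the best Copeland score.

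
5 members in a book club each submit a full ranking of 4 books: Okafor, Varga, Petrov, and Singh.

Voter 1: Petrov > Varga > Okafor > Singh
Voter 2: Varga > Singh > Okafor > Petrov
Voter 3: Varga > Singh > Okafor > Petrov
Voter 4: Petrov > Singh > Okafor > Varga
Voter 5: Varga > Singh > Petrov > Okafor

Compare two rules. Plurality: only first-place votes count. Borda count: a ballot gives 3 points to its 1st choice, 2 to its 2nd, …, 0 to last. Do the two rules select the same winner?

Plurality first-place counts: Okafor 0, Varga 3, Petrov 2, Singh 0 → Varga.
Borda totals: Okafor 4, Varga 11, Petrov 7, Singh 8 → Varga.
The two rules agree on Varga.

Yes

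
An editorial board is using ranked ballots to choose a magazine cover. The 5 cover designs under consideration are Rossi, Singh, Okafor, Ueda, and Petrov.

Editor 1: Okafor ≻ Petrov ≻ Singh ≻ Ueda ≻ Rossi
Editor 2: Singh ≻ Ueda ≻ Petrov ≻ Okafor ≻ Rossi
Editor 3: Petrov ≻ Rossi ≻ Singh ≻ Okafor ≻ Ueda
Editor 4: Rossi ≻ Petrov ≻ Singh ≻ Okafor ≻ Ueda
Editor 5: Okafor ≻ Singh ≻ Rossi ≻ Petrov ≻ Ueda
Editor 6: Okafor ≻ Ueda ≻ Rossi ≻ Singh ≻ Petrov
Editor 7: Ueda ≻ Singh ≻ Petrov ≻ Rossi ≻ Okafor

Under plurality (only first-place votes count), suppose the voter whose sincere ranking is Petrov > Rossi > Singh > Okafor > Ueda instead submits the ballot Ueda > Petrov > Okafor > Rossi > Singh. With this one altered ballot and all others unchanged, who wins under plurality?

First-place totals with the altered ballot: Rossi 1, Singh 1, Okafor 3, Ueda 2, Petrov 0.
The winner is unchanged: still Okafor.

Okafor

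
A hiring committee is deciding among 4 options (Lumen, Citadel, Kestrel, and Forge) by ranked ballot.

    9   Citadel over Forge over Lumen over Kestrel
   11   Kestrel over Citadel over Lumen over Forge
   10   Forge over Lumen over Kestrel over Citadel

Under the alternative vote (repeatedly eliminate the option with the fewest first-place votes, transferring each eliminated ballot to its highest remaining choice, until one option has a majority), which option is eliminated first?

Lumen

Round 1: Kestrel 11, Forge 10, Citadel 9, Lumen 0. Lumen has the fewest and is eliminated.
Round 2: Kestrel 11, Forge 10, Citadel 9. Citadel has the fewest and is eliminated.
Round 3: Forge 19, Kestrel 11. Forge has a majority.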